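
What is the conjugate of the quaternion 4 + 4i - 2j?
4 - 4i + 2j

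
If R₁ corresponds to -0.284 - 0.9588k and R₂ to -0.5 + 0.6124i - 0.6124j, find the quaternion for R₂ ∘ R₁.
0.142 + 0.4132i + 0.7611j + 0.4794k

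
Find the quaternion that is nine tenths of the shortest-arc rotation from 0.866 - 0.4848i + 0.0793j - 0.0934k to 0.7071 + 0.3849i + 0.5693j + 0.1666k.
0.7698 + 0.3013i + 0.5437j + 0.1448k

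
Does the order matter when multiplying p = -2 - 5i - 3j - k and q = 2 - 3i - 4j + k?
Yes: pq = -30 - 11i + 10j + 7k ≠ -30 + 3i - 6j - 15k = qp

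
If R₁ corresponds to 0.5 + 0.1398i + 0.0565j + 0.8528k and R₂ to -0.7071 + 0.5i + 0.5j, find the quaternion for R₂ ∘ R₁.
-0.4517 + 0.5775i - 0.2164j - 0.6447k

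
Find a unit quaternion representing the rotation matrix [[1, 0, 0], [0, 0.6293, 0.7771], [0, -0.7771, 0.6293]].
0.9026 - 0.4305i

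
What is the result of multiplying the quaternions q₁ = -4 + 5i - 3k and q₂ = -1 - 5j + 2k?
10 - 20i + 10j - 30k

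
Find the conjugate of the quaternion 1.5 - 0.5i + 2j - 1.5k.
1.5 + 0.5i - 2j + 1.5k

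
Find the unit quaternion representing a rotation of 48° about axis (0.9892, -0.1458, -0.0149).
0.9135 + 0.4023i - 0.0593j - 0.0061k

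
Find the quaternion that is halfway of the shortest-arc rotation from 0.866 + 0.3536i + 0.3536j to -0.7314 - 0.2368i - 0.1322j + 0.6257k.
0.8505 + 0.3143i + 0.2586j - 0.3331k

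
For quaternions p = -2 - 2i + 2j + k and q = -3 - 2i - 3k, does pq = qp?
No: pq = 5 + 4i - 14j + 7k ≠ 5 + 16i + 2j - k = qp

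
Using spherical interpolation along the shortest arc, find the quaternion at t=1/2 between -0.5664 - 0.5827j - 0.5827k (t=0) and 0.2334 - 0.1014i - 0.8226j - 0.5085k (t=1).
-0.1837 - 0.0559i - 0.7751j - 0.6019k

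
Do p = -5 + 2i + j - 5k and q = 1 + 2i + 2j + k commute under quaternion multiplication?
No: pq = -6 + 3i - 21j - 8k ≠ -6 - 19i + 3j - 12k = qp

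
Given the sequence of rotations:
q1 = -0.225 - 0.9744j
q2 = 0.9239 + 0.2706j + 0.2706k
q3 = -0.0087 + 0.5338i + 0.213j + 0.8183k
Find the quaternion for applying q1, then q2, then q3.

q2 · q1 = 0.0558 + 0.2637i - 0.9611j - 0.0609k
q3 · q2 · q1 = 0.1133 + 0.801i + 0.2685j - 0.523k
0.1133 + 0.801i + 0.2685j - 0.523k


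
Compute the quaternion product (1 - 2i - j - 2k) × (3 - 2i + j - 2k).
-4 - 4i - 2j - 12k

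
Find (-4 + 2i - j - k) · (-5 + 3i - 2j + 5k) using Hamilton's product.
17 - 29i - 16k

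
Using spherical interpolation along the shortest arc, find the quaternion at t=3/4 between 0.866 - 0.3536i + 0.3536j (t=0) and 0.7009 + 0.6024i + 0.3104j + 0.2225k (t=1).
0.8303 + 0.386i + 0.3588j + 0.1815k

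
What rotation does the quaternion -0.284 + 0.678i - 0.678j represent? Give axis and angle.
axis = (√2/2, -√2/2, 0), θ = 213°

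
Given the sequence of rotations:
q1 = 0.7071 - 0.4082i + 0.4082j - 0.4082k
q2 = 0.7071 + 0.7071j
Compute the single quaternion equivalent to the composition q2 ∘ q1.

q2 · q1 = 0.2114 - 0.5773i + 0.7886j
0.2114 - 0.5773i + 0.7886j


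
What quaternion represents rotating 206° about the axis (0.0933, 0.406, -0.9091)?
-0.225 + 0.0909i + 0.3956j - 0.8858k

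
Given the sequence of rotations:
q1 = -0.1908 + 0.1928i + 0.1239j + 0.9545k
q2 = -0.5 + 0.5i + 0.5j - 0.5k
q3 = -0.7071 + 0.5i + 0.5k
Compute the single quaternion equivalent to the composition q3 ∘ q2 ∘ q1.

q2 · q1 = 0.4143 + 0.3474i - 0.731j - 0.4163k
q3 · q2 · q1 = -0.2585 + 0.327i + 0.8987j + 0.136k
-0.2585 + 0.327i + 0.8987j + 0.136k


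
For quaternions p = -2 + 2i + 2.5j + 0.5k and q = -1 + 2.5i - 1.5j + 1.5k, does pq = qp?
No: pq = -2.5i - 1.25j - 12.75k ≠ -11.5i + 2.25j + 5.75k = qp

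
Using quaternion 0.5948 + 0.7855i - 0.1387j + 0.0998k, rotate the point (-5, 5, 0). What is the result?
(-6.391, -0.774, 2.925)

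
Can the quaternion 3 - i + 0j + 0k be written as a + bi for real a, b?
Yes. The quaternion 3 - i has j- and k-coefficients y = z = 0, so it lies in the complex subalgebra spanned by 1 and i.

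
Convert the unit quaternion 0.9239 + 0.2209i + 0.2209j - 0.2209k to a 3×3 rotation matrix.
[[0.8048, 0.5058, 0.3106], [-0.3106, 0.8048, -0.5058], [-0.5058, 0.3106, 0.8048]]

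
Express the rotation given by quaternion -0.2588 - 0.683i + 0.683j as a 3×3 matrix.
[[0.067, -0.933, -0.3535], [-0.933, 0.067, -0.3535], [0.3535, 0.3535, -0.866]]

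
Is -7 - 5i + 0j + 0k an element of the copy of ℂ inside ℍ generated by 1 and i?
Yes. The quaternion -7 - 5i has j- and k-coefficients y = z = 0, so it lies in the complex subalgebra spanned by 1 and i.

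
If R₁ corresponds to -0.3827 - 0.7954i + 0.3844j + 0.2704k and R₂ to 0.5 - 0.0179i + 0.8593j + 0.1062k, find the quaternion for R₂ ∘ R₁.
-0.5646 - 0.1993i - 0.2163j + 0.7712k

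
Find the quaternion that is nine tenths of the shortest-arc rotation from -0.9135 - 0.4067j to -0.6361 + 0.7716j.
-0.7308 + 0.6826j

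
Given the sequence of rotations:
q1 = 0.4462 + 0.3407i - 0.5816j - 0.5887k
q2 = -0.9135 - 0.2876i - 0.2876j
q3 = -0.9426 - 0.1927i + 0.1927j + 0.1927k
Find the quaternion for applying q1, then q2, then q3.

q2 · q1 = -0.4769 - 0.2702i + 0.2337j + 0.803k
q3 · q2 · q1 = 0.1977 + 0.4563i - 0.2095j - 0.8418k
0.1977 + 0.4563i - 0.2095j - 0.8418k


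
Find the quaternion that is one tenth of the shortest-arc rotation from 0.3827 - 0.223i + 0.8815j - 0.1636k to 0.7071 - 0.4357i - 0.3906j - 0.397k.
0.4783 - 0.2822i + 0.8024j - 0.2185k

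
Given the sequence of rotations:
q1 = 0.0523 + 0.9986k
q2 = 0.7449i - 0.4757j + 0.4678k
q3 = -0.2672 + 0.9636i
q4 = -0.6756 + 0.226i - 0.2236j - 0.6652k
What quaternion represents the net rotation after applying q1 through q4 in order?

q2 · q1 = -0.4671 - 0.4361i - 0.7687j + 0.0245k
q3 · q2 · q1 = 0.545 - 0.3336i + 0.1818j - 0.7473k
q4 · q3 · q2 · q1 = -0.7493 + 0.6366i + 0.1461j + 0.1088k
-0.7493 + 0.6366i + 0.1461j + 0.1088k


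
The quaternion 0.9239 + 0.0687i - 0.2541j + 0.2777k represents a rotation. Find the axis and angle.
axis = (0.1795, -0.6641, 0.7258), θ = π/4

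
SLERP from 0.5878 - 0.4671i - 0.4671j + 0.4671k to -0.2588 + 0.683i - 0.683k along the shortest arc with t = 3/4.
0.358 - 0.6543i - 0.1251j + 0.6543k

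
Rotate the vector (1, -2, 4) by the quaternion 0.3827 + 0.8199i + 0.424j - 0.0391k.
(0.229, -1.282, -4.394)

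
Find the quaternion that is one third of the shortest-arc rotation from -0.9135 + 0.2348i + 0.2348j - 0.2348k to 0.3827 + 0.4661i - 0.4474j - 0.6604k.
-0.9131 - 0.0205i + 0.3925j + 0.1083k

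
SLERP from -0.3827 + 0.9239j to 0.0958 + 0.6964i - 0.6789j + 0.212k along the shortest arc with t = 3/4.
-0.1831 - 0.5513i + 0.7965j - 0.1678k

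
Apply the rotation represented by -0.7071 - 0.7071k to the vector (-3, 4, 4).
(-4, -3, 4)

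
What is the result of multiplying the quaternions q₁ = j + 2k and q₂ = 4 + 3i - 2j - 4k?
10 + 10j + 5k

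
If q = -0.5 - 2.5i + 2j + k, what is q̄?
-0.5 + 2.5i - 2j - k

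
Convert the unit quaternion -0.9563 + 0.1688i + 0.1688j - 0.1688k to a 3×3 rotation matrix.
[[0.886, -0.2659, -0.3798], [0.3798, 0.886, 0.2659], [0.2659, -0.3798, 0.886]]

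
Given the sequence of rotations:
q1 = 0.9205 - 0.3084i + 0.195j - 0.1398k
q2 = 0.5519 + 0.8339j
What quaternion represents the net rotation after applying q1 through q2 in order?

q2 · q1 = 0.3454 - 0.2868i + 0.8752j + 0.18k
0.3454 - 0.2868i + 0.8752j + 0.18k


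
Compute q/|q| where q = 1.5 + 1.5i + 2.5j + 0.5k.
0.4523 + 0.4523i + 0.7538j + 0.1508k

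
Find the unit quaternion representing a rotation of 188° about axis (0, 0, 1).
-0.0698 + 0.9976k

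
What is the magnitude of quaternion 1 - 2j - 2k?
3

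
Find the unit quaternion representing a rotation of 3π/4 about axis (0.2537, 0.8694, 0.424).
0.3827 + 0.2344i + 0.8032j + 0.3917k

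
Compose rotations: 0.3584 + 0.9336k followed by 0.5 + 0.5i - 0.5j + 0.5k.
-0.2876 - 0.2876i - 0.646j + 0.646k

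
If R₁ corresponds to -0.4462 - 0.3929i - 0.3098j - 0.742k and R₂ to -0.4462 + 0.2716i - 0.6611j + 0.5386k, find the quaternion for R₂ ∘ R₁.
0.5006 + 0.7115i + 0.4231j - 0.2531k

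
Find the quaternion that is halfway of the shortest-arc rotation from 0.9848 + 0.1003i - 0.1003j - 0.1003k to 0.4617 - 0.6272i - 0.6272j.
0.848 - 0.3089i - 0.4265j - 0.0588k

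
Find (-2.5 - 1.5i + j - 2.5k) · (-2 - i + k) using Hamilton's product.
6 + 6.5i + 2j + 3.5k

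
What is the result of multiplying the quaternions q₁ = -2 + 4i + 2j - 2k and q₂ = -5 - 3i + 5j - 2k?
8 - 8i - 6j + 40k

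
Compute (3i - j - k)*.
-3i + j + k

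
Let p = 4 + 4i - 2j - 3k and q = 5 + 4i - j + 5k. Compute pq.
17 + 23i - 46j + 9k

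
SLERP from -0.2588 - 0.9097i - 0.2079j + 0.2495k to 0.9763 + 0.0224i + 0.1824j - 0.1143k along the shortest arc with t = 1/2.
-0.7546 - 0.5695i - 0.2385j + 0.2223k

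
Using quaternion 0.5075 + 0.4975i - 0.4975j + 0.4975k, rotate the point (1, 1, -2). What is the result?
(-0.97, 2.02, 0.99)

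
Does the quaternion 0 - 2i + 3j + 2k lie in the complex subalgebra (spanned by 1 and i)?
No. The quaternion -2i + 3j + 2k has j-coefficient y = 3 and k-coefficient z = 2, not both zero, so it does not lie in the complex subalgebra spanned by 1 and i.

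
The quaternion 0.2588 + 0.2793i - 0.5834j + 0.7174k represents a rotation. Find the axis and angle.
axis = (0.2892, -0.604, 0.7427), θ = 5π/6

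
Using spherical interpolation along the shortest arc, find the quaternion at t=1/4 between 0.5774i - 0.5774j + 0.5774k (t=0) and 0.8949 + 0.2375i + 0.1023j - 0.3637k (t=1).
-0.3177 + 0.4291i - 0.5497j + 0.6425k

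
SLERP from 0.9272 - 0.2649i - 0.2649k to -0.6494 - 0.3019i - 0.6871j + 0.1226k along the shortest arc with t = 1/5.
0.9411 - 0.1544i + 0.1613j - 0.2541k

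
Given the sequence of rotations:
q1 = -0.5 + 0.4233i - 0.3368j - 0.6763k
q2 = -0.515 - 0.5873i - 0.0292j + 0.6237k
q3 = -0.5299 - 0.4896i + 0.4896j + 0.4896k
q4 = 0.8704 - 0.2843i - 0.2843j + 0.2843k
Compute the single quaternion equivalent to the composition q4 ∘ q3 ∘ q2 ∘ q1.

q2 · q1 = 0.9181 + 0.3055i + 0.0549j + 0.2466k
q3 · q2 · q1 = -0.4845 - 0.5175i + 0.6907j + 0.1424k
q4 · q3 · q2 · q1 = -0.413 - 0.5495i + 0.6323j - 0.3573k
-0.413 - 0.5495i + 0.6323j - 0.3573k


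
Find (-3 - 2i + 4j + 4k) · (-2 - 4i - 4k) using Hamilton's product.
14 - 32j + 20k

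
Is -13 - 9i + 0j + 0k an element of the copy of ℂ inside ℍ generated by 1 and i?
Yes. The quaternion -13 - 9i has j- and k-coefficients y = z = 0, so it lies in the complex subalgebra spanned by 1 and i.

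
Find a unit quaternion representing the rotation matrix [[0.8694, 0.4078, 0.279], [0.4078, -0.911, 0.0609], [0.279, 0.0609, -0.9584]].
0.9668i + 0.2109j + 0.1443k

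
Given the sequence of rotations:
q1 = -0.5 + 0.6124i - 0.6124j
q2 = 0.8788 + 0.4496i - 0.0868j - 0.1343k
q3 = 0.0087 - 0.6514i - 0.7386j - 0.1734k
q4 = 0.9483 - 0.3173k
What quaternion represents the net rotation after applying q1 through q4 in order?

q2 · q1 = -0.7679 + 0.2311i - 0.577j - 0.155k
q3 · q2 · q1 = -0.3092 + 0.5167i + 0.4211j + 0.6784k
q4 · q3 · q2 · q1 = -0.078 + 0.6236i + 0.2354j + 0.7414k
-0.078 + 0.6236i + 0.2354j + 0.7414k


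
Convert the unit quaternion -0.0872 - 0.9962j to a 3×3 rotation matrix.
[[-0.9848, 0, 0.1737], [0, 1, 0], [-0.1737, 0, -0.9848]]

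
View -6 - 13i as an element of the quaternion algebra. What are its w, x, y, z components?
-6 - 13i + 0j + 0k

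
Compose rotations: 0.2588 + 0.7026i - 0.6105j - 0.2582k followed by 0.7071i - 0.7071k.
-0.6794 - 0.2487i - 0.3142j - 0.6147k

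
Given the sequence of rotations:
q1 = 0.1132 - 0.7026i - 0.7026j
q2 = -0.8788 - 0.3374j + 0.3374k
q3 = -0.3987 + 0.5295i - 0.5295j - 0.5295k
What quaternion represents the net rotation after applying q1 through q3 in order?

q2 · q1 = -0.3365 + 0.8545i + 0.3422j - 0.1989k
q3 · q2 · q1 = -0.2424 - 0.2324i - 0.3054j + 0.8911k
-0.2424 - 0.2324i - 0.3054j + 0.8911k


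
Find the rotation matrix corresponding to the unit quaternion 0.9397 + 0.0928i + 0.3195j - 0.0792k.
[[0.7833, 0.2081, 0.5858], [-0.0895, 0.9702, -0.225], [-0.6152, 0.1238, 0.7786]]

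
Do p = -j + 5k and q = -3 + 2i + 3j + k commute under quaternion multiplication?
No: pq = -2 - 16i + 13j - 13k ≠ -2 + 16i - 7j - 17k = qp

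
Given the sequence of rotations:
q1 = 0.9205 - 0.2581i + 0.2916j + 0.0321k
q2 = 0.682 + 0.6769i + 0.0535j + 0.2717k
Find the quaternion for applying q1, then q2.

q2 · q1 = 0.7782 + 0.3696i + 0.1563j + 0.4832k
0.7782 + 0.3696i + 0.1563j + 0.4832k


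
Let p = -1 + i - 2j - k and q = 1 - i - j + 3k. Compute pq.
1 - 5i - 3j - 7k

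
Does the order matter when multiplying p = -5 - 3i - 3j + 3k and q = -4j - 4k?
Yes: pq = 24i + 8j + 32k ≠ -24i + 32j + 8k = qp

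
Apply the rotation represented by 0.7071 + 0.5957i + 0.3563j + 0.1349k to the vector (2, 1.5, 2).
(3.099, 0.119, 0.794)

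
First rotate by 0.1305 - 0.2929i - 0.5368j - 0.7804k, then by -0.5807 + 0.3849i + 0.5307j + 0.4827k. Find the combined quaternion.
0.6985 + 0.0653i + 0.54j + 0.465k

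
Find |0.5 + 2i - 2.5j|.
3.24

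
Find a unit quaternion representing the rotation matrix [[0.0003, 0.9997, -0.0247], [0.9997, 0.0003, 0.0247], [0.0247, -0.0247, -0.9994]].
-0.0175 + 0.707i + 0.707j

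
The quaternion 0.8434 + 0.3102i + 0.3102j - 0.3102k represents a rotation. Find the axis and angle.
axis = (√3/3, √3/3, -√3/3), θ = 65°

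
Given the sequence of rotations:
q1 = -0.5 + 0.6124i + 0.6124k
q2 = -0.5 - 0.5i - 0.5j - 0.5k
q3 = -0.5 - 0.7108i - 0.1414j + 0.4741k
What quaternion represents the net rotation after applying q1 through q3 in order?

q2 · q1 = 0.8624 - 0.3624i + 0.25j + 0.25k
q3 · q2 · q1 = -0.772 - 0.5857i - 0.2411j + 0.0549k
-0.772 - 0.5857i - 0.2411j + 0.0549k


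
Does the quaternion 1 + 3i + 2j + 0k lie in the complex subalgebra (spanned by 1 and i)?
No. The quaternion 1 + 3i + 2j has j-coefficient y = 2 and k-coefficient z = 0, not both zero, so it does not lie in the complex subalgebra spanned by 1 and i.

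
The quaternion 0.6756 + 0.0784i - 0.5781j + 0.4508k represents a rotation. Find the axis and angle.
axis = (0.1063, -0.7841, 0.6114), θ = 95°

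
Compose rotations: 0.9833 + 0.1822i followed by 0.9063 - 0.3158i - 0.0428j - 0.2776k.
0.9487 - 0.1454i - 0.0927j - 0.2652k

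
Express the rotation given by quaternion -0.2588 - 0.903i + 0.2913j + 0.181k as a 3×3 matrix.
[[0.7648, -0.4324, -0.4777], [-0.6198, -0.6963, -0.3619], [-0.1761, 0.5728, -0.8005]]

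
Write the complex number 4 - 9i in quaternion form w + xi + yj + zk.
4 - 9i + 0j + 0k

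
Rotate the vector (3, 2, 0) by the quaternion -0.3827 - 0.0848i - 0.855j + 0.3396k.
(-1.268, 1.165, -3.168)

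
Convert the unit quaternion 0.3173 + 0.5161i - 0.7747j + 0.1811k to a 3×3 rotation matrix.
[[-0.2659, -0.9146, -0.3047], [-0.6847, 0.4017, -0.6081], [0.6786, 0.0469, -0.733]]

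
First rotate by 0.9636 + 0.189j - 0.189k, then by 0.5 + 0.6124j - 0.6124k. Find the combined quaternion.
0.2503 + 0.6846j - 0.6846k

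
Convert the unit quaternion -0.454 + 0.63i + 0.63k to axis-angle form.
axis = (√2/2, 0, √2/2), θ = 234°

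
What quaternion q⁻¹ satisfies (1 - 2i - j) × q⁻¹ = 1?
0.1667 + 0.3333i + 0.1667j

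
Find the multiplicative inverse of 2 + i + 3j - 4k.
0.0667 - 0.0333i - 0.1j + 0.1333k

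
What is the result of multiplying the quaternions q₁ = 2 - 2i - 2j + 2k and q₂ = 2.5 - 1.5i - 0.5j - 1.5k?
4 - 4i - 12j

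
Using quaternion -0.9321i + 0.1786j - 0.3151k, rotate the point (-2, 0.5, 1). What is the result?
(-1.054, 0.085, -2.033)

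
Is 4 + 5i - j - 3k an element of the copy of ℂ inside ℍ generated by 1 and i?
No. The quaternion 4 + 5i - j - 3k has j-coefficient y = -1 and k-coefficient z = -3, not both zero, so it does not lie in the complex subalgebra spanned by 1 and i.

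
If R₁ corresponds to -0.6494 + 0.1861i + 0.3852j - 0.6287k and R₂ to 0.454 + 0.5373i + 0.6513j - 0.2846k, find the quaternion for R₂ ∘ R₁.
-0.8246 - 0.5643i + 0.0368j - 0.0148k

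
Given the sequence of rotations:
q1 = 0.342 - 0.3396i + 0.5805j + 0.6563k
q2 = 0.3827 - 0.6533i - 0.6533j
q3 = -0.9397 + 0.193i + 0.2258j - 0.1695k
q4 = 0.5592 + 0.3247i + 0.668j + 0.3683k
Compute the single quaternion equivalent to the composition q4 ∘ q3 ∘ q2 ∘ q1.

q2 · q1 = 0.2883 - 0.7822i + 0.4275j - 0.3499k
q3 · q2 · q1 = -0.2758 + 0.7841i - 0.1365j + 0.5391k
q4 · q3 · q2 · q1 = -0.5162 + 0.7593i - 0.1468j - 0.3682k
-0.5162 + 0.7593i - 0.1468j - 0.3682k


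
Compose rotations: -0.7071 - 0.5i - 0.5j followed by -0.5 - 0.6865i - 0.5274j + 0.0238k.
-0.2534 + 0.7473i + 0.611j + 0.0627k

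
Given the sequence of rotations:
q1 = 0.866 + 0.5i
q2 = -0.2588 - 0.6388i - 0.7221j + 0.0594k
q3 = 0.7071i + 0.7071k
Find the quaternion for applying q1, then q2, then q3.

q2 · q1 = 0.0953 - 0.6826i - 0.5956j + 0.4125k
q3 · q2 · q1 = 0.191 + 0.4885i - 0.7743j - 0.3538k
0.191 + 0.4885i - 0.7743j - 0.3538k


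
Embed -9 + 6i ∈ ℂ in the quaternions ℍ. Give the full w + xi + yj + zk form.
-9 + 6i + 0j + 0k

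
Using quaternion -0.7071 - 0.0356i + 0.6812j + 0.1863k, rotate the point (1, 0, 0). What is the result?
(0.003, -0.312, 0.95)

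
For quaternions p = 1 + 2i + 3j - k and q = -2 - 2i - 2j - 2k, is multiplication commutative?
No: pq = 6 - 14i - 2j + 2k ≠ 6 + 2i - 14j - 2k = qp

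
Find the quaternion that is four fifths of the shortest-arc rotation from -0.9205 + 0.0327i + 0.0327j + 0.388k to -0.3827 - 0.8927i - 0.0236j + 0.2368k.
-0.5626 - 0.7692i - 0.0124j + 0.3029k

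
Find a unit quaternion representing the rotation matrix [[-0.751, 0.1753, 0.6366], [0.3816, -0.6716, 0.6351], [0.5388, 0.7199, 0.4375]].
0.061 + 0.3475i + 0.4006j + 0.8456k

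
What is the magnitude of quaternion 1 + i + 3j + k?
√12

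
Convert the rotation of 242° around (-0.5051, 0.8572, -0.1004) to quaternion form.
-0.515 - 0.433i + 0.7348j - 0.0861k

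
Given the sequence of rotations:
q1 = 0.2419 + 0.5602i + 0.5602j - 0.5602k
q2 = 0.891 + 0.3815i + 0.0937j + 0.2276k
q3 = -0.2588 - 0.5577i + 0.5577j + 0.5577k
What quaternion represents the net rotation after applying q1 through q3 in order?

q2 · q1 = 0.0768 + 0.4114i + 0.863j - 0.2829k
q3 · q2 · q1 = -0.114 - 0.7884i - 0.1088j - 0.5947k
-0.114 - 0.7884i - 0.1088j - 0.5947k


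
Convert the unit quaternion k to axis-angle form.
axis = (0, 0, 1), θ = π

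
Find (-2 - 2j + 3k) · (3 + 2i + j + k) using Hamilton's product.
-7 - 9i - 2j + 11k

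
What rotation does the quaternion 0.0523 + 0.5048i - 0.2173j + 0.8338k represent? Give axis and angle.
axis = (0.5055, -0.2176, 0.8349), θ = 174°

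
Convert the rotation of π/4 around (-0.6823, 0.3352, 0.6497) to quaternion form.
0.9239 - 0.2611i + 0.1283j + 0.2486k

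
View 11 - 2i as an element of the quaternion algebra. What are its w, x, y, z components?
11 - 2i + 0j + 0k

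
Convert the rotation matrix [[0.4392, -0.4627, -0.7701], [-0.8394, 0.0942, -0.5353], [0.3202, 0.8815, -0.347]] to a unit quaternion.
0.5446 + 0.6504i - 0.5005j - 0.1729k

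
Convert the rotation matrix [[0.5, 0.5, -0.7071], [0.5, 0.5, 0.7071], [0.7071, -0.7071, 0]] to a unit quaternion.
0.7071 - 0.5i - 0.5j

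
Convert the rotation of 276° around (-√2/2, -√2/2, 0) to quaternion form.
-0.7431 - 0.4731i - 0.4731j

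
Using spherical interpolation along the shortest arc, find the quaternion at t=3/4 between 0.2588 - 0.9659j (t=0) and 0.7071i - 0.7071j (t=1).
0.072 + 0.5579i - 0.8268j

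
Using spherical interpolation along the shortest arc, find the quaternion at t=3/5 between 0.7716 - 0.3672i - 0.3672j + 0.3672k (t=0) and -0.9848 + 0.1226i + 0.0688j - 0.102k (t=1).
0.9291 - 0.2284i - 0.1951j + 0.2156k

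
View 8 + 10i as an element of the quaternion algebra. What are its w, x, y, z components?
8 + 10i + 0j + 0k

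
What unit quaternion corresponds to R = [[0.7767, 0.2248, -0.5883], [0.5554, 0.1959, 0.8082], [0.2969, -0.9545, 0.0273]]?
0.7071 - 0.6232i - 0.313j + 0.1169k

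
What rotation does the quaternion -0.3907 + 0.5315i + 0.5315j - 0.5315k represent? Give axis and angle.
axis = (√3/3, √3/3, -√3/3), θ = 226°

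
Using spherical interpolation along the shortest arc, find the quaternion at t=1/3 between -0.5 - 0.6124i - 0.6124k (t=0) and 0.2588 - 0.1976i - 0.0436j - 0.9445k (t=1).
-0.2653 - 0.5228i - 0.0168j - 0.81k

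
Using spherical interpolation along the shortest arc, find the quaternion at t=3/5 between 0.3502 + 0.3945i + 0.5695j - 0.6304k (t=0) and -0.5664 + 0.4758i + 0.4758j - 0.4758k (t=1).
-0.2171 + 0.4988i + 0.5792j - 0.6072k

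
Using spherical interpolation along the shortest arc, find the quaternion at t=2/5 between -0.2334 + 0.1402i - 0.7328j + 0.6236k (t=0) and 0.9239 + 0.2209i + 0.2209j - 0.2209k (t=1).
-0.5956 - 0.0088i - 0.604j + 0.5295k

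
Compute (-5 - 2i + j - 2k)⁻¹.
-0.1471 + 0.0588i - 0.0294j + 0.0588k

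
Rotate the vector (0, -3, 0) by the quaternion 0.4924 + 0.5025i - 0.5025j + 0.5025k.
(3, 0.03, 0.03)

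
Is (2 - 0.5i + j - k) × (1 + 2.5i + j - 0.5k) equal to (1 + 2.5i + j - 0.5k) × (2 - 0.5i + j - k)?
No: pq = 1.75 + 5i + 0.25j - 5k ≠ 1.75 + 4i + 5.75j + k = qp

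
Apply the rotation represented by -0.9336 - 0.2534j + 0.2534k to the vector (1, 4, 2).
(3.582, 2.756, 0.756)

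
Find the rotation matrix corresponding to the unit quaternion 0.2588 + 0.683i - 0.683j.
[[0.067, -0.933, -0.3535], [-0.933, 0.067, -0.3535], [0.3535, 0.3535, -0.866]]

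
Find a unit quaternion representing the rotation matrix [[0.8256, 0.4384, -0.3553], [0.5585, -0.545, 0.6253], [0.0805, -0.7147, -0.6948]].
-0.3827 + 0.8754i + 0.2847j - 0.0785k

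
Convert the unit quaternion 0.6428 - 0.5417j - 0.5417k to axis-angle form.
axis = (0, -√2/2, -√2/2), θ = 100°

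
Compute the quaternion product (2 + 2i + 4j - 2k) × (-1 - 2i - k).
-10i + 2j + 8k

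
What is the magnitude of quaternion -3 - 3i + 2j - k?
√23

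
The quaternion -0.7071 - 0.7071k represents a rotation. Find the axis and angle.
axis = (0, 0, -1), θ = 3π/2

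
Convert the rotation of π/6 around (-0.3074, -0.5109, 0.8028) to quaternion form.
0.9659 - 0.0796i - 0.1322j + 0.2078k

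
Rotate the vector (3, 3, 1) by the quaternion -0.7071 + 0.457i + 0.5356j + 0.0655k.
(2.302, 3.628, 0.732)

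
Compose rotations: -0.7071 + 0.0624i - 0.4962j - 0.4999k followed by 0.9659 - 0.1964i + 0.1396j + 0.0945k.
-0.5542 + 0.1763i - 0.6703j - 0.4609k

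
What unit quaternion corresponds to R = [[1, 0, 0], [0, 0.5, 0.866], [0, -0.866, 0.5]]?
0.866 - 0.5i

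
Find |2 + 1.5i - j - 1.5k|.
3.082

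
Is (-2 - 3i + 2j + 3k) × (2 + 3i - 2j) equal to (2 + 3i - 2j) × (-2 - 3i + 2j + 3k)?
No: pq = 9 - 6i + 17j + 6k ≠ 9 - 18i - j + 6k = qp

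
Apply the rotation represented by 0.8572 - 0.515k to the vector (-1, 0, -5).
(-0.47, 0.883, -5)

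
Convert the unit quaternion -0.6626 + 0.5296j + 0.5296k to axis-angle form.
axis = (0, √2/2, √2/2), θ = 263°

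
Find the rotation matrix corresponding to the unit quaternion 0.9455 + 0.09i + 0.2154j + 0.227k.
[[0.8041, -0.3905, 0.4482], [0.468, 0.8807, -0.0724], [-0.3665, 0.268, 0.891]]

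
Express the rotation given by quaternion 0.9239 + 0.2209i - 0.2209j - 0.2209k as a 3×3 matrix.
[[0.8048, 0.3106, -0.5058], [-0.5058, 0.8048, -0.3106], [0.3106, 0.5058, 0.8048]]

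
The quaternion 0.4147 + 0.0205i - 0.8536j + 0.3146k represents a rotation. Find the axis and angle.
axis = (0.0225, -0.9381, 0.3457), θ = 131°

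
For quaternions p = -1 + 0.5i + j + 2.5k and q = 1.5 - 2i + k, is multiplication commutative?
No: pq = -3 + 3.75i - 4j + 4.75k ≠ -3 + 1.75i + 7j + 0.75k = qp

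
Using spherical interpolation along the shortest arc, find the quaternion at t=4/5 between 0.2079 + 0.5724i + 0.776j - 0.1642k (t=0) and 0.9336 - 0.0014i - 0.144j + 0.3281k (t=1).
0.9448 + 0.1726i + 0.0998j + 0.2599k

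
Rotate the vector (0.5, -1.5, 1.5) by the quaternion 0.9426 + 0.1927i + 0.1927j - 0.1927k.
(0.203, -2.078, 0.625)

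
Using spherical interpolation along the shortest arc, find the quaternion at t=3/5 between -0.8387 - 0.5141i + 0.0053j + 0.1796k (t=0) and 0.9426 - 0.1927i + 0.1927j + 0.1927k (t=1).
-0.986 - 0.1032i - 0.123j - 0.0455k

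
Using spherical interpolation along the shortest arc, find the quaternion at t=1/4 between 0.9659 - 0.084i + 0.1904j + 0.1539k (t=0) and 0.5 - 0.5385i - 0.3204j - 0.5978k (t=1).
0.9671 - 0.2402i + 0.0586j - 0.0595k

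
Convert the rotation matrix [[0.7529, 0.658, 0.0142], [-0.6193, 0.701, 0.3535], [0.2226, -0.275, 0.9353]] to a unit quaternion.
0.9205 - 0.1707i - 0.0566j - 0.3469k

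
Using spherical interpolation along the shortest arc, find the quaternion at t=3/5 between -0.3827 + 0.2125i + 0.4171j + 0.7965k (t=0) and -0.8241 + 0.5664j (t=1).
-0.7276 + 0.0979i + 0.5711j + 0.3671k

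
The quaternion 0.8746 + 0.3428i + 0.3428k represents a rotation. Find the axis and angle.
axis = (√2/2, 0, √2/2), θ = 58°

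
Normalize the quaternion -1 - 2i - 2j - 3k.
-0.2357 - 0.4714i - 0.4714j - 0.7071k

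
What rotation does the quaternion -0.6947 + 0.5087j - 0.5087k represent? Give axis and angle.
axis = (0, √2/2, -√2/2), θ = 268°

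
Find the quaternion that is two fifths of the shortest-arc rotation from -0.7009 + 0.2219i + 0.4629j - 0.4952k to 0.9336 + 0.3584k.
-0.8289 + 0.1382i + 0.2884j - 0.4591k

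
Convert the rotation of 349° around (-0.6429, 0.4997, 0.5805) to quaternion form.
-0.9954 - 0.0616i + 0.0479j + 0.0556k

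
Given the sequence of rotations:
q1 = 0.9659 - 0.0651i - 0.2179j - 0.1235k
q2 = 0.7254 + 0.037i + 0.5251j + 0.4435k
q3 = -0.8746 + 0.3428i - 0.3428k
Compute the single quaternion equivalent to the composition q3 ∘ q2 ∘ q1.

q2 · q1 = 0.8723 + 0.0203i + 0.3248j + 0.3649k
q3 · q2 · q1 = -0.6448 + 0.3926i - 0.4161j - 0.5068k
-0.6448 + 0.3926i - 0.4161j - 0.5068k


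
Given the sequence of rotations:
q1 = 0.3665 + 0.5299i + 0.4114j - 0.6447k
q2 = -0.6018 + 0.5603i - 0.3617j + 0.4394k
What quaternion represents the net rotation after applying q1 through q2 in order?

q2 · q1 = -0.0854 - 0.0611i + 0.2139j + 0.9712k
-0.0854 - 0.0611i + 0.2139j + 0.9712k


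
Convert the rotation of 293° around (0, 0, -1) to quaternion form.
-0.8339 - 0.5519k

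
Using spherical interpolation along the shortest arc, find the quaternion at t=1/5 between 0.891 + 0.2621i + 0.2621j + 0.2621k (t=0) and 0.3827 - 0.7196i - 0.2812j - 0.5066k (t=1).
0.7214 + 0.4612i + 0.33j + 0.3974k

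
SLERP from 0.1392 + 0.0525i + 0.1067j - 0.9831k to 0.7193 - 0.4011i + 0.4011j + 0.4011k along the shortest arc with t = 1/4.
-0.1184 + 0.1776i - 0.0411j - 0.9761k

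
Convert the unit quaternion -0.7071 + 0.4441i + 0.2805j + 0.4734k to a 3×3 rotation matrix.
[[0.3944, 0.9186, 0.0238], [-0.4203, 0.1573, 0.8936], [0.8172, -0.3625, 0.4482]]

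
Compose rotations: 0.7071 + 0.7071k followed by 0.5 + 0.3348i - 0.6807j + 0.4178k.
0.0581 - 0.2446i - 0.7181j + 0.649k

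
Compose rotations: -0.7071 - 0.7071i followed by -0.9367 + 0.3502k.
0.6623 + 0.6623i - 0.2476j - 0.2476k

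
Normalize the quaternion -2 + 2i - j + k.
-0.6325 + 0.6325i - 0.3162j + 0.3162k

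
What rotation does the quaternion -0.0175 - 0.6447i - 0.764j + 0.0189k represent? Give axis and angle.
axis = (-0.6448, -0.7641, 0.0189), θ = 182°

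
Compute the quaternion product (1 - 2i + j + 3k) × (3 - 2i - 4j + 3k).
-6 + 7i - j + 22k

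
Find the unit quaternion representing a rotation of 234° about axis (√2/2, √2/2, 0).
-0.454 + 0.63i + 0.63j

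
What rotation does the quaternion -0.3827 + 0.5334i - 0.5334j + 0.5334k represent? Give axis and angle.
axis = (√3/3, -√3/3, √3/3), θ = 5π/4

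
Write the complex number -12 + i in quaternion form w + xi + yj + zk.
-12 + i + 0j + 0k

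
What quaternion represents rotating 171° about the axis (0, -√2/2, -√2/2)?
0.0785 - 0.7049j - 0.7049k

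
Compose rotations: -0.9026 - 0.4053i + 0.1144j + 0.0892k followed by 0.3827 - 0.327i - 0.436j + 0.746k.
-0.4946 + 0.0158i + 0.1641j - 0.8533k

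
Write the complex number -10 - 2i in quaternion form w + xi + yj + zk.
-10 - 2i + 0j + 0k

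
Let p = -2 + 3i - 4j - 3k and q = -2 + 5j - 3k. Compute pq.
15 + 21i + 7j + 27k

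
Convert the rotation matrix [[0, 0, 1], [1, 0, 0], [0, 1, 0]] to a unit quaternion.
0.5 + 0.5i + 0.5j + 0.5k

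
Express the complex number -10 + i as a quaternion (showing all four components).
-10 + i + 0j + 0k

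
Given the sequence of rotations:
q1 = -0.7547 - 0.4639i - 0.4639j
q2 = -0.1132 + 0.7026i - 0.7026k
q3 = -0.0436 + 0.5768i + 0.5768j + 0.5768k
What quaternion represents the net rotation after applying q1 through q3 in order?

q2 · q1 = 0.4114 - 0.8037i + 0.3784j + 0.2043k
q3 · q2 · q1 = 0.1095 + 0.1719i - 0.3606j + 0.9102k
0.1095 + 0.1719i - 0.3606j + 0.9102k


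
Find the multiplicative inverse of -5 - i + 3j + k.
-0.1389 + 0.0278i - 0.0833j - 0.0278k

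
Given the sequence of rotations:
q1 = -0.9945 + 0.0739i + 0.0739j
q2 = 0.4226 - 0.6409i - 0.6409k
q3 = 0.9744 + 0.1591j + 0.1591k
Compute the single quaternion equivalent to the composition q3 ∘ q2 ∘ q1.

q2 · q1 = -0.3729 + 0.716i - 0.0161j + 0.59k
q3 · q2 · q1 = -0.4547 + 0.7941i + 0.0389j + 0.4017k
-0.4547 + 0.7941i + 0.0389j + 0.4017k


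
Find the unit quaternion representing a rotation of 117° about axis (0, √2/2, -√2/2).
0.5225 + 0.6029j - 0.6029k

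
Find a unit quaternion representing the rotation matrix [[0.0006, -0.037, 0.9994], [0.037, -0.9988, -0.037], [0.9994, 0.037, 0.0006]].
0.0262 + 0.7069i + 0.7069k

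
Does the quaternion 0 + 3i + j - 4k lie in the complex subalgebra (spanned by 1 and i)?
No. The quaternion 3i + j - 4k has j-coefficient y = 1 and k-coefficient z = -4, not both zero, so it does not lie in the complex subalgebra spanned by 1 and i.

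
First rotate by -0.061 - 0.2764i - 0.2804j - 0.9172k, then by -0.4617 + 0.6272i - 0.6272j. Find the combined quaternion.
0.0257 + 0.6646i + 0.743j + 0.0742k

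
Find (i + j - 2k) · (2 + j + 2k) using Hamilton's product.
3 + 6i - 3k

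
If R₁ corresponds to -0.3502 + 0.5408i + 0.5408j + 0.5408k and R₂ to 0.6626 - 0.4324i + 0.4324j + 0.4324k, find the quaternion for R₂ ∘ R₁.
-0.4659 + 0.5098i + 0.6746j - 0.2608k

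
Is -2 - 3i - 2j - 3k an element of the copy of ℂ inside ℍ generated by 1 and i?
No. The quaternion -2 - 3i - 2j - 3k has j-coefficient y = -2 and k-coefficient z = -3, not both zero, so it does not lie in the complex subalgebra spanned by 1 and i.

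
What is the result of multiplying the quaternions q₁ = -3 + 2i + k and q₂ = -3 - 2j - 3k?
12 - 4i + 12j + 2k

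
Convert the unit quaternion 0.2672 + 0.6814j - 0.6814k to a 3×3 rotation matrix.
[[-0.8572, 0.3641, 0.3641], [-0.3641, 0.0714, -0.9286], [-0.3641, -0.9286, 0.0714]]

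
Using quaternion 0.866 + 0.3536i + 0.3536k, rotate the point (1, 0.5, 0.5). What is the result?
(0.569, 0.556, 0.931)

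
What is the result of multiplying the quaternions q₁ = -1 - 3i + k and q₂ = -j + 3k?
-3 + i + 10j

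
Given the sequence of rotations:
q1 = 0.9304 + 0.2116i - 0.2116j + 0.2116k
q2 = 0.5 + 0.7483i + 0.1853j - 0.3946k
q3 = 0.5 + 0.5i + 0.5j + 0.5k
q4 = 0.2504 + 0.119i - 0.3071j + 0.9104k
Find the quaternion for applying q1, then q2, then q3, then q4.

q2 · q1 = 0.4296 + 0.7577i - 0.1752j - 0.4589k
q3 · q2 · q1 = 0.153 + 0.4518i + 0.7355j - 0.4811k
q4 · q3 · q2 · q1 = 0.6484 - 0.3905i + 0.6058j + 0.2451k
0.6484 - 0.3905i + 0.6058j + 0.2451k


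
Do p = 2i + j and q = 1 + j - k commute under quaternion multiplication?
No: pq = -1 + i + 3j + 2k ≠ -1 + 3i - j - 2k = qp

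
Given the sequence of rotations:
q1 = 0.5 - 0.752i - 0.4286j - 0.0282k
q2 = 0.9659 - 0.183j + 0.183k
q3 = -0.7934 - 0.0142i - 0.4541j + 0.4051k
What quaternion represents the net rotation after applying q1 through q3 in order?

q2 · q1 = 0.4097 - 0.6428i - 0.6431j - 0.0734k
q3 · q2 · q1 = -0.5965 + 0.798i + 0.0628j - 0.0586k
-0.5965 + 0.798i + 0.0628j - 0.0586k


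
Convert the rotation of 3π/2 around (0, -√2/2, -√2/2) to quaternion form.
-0.7071 - 0.5j - 0.5k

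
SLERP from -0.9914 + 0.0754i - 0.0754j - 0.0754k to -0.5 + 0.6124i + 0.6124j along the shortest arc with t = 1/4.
-0.9599 + 0.245i + 0.1217j - 0.0616k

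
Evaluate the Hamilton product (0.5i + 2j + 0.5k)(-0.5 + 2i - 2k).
-4.25i + j - 4.25k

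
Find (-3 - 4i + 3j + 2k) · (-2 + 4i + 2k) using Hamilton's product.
18 + 2i + 10j - 22k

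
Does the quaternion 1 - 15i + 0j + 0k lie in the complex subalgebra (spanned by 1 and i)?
Yes. The quaternion 1 - 15i has j- and k-coefficients y = z = 0, so it lies in the complex subalgebra spanned by 1 and i.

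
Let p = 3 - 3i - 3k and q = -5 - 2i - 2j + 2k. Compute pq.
-15 + 3i + 6j + 27k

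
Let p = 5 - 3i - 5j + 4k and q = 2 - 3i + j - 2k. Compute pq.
14 - 15i - 23j - 20k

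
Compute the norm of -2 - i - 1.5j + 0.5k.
2.739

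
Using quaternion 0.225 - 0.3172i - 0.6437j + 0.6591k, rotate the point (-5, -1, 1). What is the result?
(2.668, -4.161, 1.604)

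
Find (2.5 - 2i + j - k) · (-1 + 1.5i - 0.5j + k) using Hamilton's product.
2 + 6.25i - 1.75j + 3k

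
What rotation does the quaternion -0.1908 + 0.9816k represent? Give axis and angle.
axis = (0, 0, 1), θ = 202°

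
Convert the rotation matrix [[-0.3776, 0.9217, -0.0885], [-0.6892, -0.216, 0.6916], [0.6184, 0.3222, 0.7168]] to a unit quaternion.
0.5299 - 0.1743i - 0.3335j - 0.76k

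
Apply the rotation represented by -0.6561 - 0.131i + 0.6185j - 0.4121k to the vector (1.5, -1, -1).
(1.249, 0.624, 1.517)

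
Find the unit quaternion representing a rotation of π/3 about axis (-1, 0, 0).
0.866 - 0.5i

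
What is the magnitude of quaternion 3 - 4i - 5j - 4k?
√66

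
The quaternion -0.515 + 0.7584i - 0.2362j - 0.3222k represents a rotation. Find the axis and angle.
axis = (0.8848, -0.2756, -0.3759), θ = 242°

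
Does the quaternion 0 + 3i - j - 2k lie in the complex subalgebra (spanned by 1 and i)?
No. The quaternion 3i - j - 2k has j-coefficient y = -1 and k-coefficient z = -2, not both zero, so it does not lie in the complex subalgebra spanned by 1 and i.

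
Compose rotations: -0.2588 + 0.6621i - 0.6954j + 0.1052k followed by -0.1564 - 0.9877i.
0.6944 + 0.1521i + 0.2127j + 0.6704k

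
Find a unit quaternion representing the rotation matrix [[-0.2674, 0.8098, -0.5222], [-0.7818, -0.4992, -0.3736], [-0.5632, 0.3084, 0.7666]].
-0.5 - 0.341i - 0.0205j + 0.7958k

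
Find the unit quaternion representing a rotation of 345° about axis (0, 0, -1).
-0.9914 - 0.1305k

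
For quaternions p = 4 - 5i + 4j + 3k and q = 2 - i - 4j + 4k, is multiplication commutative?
No: pq = 7 + 14i + 9j + 46k ≠ 7 - 42i - 25j - 2k = qp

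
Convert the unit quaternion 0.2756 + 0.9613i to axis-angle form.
axis = (1, 0, 0), θ = 148°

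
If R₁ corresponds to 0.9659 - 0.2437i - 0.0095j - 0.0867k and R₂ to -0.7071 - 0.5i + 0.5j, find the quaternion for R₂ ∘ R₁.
-0.8001 - 0.354i + 0.4463j + 0.1879k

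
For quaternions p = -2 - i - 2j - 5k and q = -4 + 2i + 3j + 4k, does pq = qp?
No: pq = 36 + 7i - 4j + 13k ≠ 36 - 7i + 8j + 11k = qp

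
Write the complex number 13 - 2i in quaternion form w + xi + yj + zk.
13 - 2i + 0j + 0k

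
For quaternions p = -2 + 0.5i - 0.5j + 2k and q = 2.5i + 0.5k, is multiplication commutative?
No: pq = -2.25 - 5.25i + 4.75j + 0.25k ≠ -2.25 - 4.75i - 4.75j - 2.25k = qp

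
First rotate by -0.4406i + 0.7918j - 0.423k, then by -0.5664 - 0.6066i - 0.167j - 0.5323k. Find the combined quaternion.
-0.3602 + 0.7417i - 0.4705j - 0.3143k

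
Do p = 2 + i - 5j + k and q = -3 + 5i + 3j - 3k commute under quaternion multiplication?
No: pq = 7 + 19i + 29j + 19k ≠ 7 - 5i + 13j - 37k = qp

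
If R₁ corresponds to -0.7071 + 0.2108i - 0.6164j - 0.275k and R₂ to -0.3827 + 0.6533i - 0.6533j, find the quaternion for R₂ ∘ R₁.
-0.2698 - 0.363i + 0.8775j - 0.1597k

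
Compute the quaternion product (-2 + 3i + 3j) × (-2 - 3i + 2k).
13 + 6i - 12j + 5k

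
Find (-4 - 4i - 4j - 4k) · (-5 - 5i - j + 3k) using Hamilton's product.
8 + 24i + 56j - 8k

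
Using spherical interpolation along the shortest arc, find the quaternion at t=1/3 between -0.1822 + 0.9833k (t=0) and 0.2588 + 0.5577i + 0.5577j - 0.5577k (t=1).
-0.2307 - 0.2124i - 0.2124j + 0.9255k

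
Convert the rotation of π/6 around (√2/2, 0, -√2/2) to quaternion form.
0.9659 + 0.183i - 0.183k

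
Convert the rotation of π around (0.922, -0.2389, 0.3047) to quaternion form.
0.922i - 0.2389j + 0.3047k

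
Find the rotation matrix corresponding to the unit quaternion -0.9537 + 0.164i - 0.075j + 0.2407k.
[[0.8729, 0.4345, 0.222], [-0.4837, 0.8303, 0.2767], [-0.0641, -0.3489, 0.935]]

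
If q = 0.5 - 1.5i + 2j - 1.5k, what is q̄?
0.5 + 1.5i - 2j + 1.5k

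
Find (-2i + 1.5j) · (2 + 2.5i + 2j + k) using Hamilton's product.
2 - 2.5i + 5j - 7.75k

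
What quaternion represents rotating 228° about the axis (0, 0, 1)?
-0.4067 + 0.9135k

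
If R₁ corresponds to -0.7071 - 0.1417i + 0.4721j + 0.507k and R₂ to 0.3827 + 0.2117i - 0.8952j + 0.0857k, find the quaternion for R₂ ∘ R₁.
0.1386 - 0.6982i + 0.6942j + 0.1065k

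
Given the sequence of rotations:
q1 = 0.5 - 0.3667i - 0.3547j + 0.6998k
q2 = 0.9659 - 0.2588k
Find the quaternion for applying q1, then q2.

q2 · q1 = 0.6641 - 0.446i - 0.2477j + 0.5465k
0.6641 - 0.446i - 0.2477j + 0.5465k


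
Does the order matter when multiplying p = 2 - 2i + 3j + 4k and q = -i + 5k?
Yes: pq = -22 + 13i + 6j + 13k ≠ -22 - 17i - 6j + 7k = qp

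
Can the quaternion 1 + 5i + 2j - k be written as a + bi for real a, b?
No. The quaternion 1 + 5i + 2j - k has j-coefficient y = 2 and k-coefficient z = -1, not both zero, so it does not lie in the complex subalgebra spanned by 1 and i.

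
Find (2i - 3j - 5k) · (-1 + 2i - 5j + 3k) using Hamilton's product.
-4 - 36i - 13j + k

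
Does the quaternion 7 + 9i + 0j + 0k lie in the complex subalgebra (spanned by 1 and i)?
Yes. The quaternion 7 + 9i has j- and k-coefficients y = z = 0, so it lies in the complex subalgebra spanned by 1 and i.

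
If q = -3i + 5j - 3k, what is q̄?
3i - 5j + 3k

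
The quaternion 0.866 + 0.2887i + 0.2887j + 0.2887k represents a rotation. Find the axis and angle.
axis = (√3/3, √3/3, √3/3), θ = π/3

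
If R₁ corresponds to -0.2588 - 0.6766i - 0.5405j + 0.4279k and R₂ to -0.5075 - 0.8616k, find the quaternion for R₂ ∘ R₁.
0.5 - 0.1223i + 0.8573j + 0.0058k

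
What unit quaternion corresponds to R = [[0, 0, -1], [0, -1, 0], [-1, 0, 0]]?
-0.7071i + 0.7071k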